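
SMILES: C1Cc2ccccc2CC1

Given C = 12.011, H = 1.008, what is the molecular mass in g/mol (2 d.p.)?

132.21

Molecular formula: C10H12.
M = 10×12.011 + 12×1.008 = 132.21 g/mol.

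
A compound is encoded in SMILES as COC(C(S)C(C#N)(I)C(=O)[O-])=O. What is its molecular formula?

Heavy atoms from the SMILES: 6 C, 1 I, 1 N, 4 O, 1 S.
Implicit hydrogens by atom environment:
  4 × C: no H
  3 × O: no H
  1 × C: 3 H
  1 × C: 1 H
  1 × I: no H
  1 × N: no H
  1 × O (charge -1): no H
  1 × S: 1 H
  Total hydrogens = 5.
Net charge -1.
Molecular formula: C6H5INO4S-

C6H5INO4S-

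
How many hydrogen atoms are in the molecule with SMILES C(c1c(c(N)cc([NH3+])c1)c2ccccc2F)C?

Hydrogens are implicit in SMILES; fill each atom to its normal valence:
  6 × C (aromatic): 1 H each → 6
  6 × C (aromatic): no H
  1 × C: 3 H
  1 × C: 2 H
  1 × F: no H
  1 × N (charge +1): 3 H
  1 × N: 2 H
  Total hydrogens = 16.

16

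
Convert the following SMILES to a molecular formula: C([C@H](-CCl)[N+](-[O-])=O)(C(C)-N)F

Heavy atoms from the SMILES: 5 C, 1 Cl, 1 F, 2 N, 2 O.
Implicit hydrogens by atom environment:
  3 × C: 1 H each → 3
  1 × C: 3 H
  1 × C: 2 H
  1 × Cl: no H
  1 × F: no H
  1 × N: 2 H
  1 × N (charge +1): no H
  1 × O: no H
  1 × O (charge -1): no H
  Total hydrogens = 10.
Molecular formula: C5H10ClFN2O2

C5H10ClFN2O2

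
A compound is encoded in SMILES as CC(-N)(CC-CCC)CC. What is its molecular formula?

Heavy atoms from the SMILES: 9 C, 1 N.
Implicit hydrogens by atom environment:
  5 × C: 2 H each → 10
  3 × C: 3 H each → 9
  1 × C: no H
  1 × N: 2 H
  Total hydrogens = 21.
Molecular formula: C9H21N

C9H21N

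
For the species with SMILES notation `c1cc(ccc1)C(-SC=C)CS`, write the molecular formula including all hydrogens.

Heavy atoms from the SMILES: 10 C, 2 S.
Implicit hydrogens by atom environment:
  5 × C (aromatic): 1 H each → 5
  2 × C: 2 H each → 4
  2 × C: 1 H each → 2
  1 × C (aromatic): no H
  1 × S: 1 H
  1 × S: no H
  Total hydrogens = 12.
Molecular formula: C10H12S2

C10H12S2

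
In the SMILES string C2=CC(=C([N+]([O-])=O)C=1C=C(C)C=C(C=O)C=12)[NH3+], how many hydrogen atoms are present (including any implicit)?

11

Hydrogens are implicit in SMILES; fill each atom to its normal valence:
  6 × C (aromatic): no H
  4 × C (aromatic): 1 H each → 4
  2 × O: no H
  1 × C: 3 H
  1 × C: 1 H
  1 × N (charge +1): 3 H
  1 × N (charge +1): no H
  1 × O (charge -1): no H
  Total hydrogens = 11.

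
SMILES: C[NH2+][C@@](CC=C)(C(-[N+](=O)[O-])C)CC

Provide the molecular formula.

C9H19N2O2+

Heavy atoms from the SMILES: 9 C, 2 N, 2 O.
Implicit hydrogens by atom environment:
  3 × C: 3 H each → 9
  3 × C: 2 H each → 6
  2 × C: 1 H each → 2
  1 × C: no H
  1 × N (charge +1): 2 H
  1 × N (charge +1): no H
  1 × O: no H
  1 × O (charge -1): no H
  Total hydrogens = 19.
Net charge +1.
Molecular formula: C9H19N2O2+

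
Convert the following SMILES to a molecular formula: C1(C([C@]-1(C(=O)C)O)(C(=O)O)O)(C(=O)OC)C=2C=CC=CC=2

C14H14O7

Heavy atoms from the SMILES: 14 C, 7 O.
Implicit hydrogens by atom environment:
  6 × C: no H
  5 × C (aromatic): 1 H each → 5
  4 × O: no H
  3 × O: 1 H each → 3
  2 × C: 3 H each → 6
  1 × C (aromatic): no H
  Total hydrogens = 14.
Molecular formula: C14H14O7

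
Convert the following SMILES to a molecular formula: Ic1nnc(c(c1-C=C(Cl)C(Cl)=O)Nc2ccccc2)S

Heavy atoms from the SMILES: 13 C, 2 Cl, 1 I, 3 N, 1 O, 1 S.
Implicit hydrogens by atom environment:
  5 × C (aromatic): 1 H each → 5
  5 × C (aromatic): no H
  2 × C: no H
  2 × Cl: no H
  2 × N (aromatic): no H
  1 × C: 1 H
  1 × I: no H
  1 × N: 1 H
  1 × O: no H
  1 × S: 1 H
  Total hydrogens = 8.
Molecular formula: C13H8Cl2IN3OS

C13H8Cl2IN3OS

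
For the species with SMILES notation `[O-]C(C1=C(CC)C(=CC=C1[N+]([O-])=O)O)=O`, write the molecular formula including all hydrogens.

C9H8NO5-

Heavy atoms from the SMILES: 9 C, 1 N, 5 O.
Implicit hydrogens by atom environment:
  4 × C (aromatic): no H
  2 × C (aromatic): 1 H each → 2
  2 × O: no H
  2 × O (charge -1): no H
  1 × C: 3 H
  1 × C: 2 H
  1 × C: no H
  1 × N (charge +1): no H
  1 × O: 1 H
  Total hydrogens = 8.
Net charge -1.
Molecular formula: C9H8NO5-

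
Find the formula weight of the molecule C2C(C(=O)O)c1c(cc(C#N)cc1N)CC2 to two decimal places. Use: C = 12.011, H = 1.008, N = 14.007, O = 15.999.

216.24

Molecular formula: C12H12N2O2.
M = 12×12.011 + 12×1.008 + 2×14.007 + 2×15.999 = 216.24 g/mol.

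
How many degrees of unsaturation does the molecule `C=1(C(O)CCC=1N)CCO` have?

2

Molecular formula from the SMILES: C7H13NO2.
DoU = (2C + 2 + N − H − X)/2 = (2·7 + 2 + 1 − 13 − 0)/2 = 4/2 = 2.
(Structurally: 1 ring(s) + 1 π bond(s) = 2.)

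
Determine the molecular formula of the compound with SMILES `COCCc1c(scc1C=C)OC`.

Heavy atoms from the SMILES: 10 C, 2 O, 1 S.
Implicit hydrogens by atom environment:
  3 × C: 2 H each → 6
  3 × C (aromatic): no H
  2 × C: 3 H each → 6
  2 × O: no H
  1 × C (aromatic): 1 H
  1 × C: 1 H
  1 × S (aromatic): no H
  Total hydrogens = 14.
Molecular formula: C10H14O2S

C10H14O2S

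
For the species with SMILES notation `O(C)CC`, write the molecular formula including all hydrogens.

C3H8O

Heavy atoms from the SMILES: 3 C, 1 O.
Implicit hydrogens by atom environment:
  2 × C: 3 H each → 6
  1 × C: 2 H
  1 × O: no H
  Total hydrogens = 8.
Molecular formula: C3H8O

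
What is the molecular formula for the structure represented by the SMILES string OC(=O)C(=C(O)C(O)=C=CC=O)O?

C7H6O6

Heavy atoms from the SMILES: 7 C, 6 O.
Implicit hydrogens by atom environment:
  5 × C: no H
  4 × O: 1 H each → 4
  2 × C: 1 H each → 2
  2 × O: no H
  Total hydrogens = 6.
Molecular formula: C7H6O6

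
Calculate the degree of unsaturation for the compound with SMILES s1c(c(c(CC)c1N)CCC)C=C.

4

Molecular formula from the SMILES: C11H17NS.
DoU = (2C + 2 + N − H − X)/2 = (2·11 + 2 + 1 − 17 − 0)/2 = 8/2 = 4.
(Structurally: 1 ring(s) + 3 π bond(s) = 4.)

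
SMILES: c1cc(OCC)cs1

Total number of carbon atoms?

6

The symbol for carbon appears 6 times in the SMILES. Lowercase c denotes aromatic carbon and counts toward C.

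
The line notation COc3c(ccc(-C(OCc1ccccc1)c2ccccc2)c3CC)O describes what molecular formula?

Heavy atoms from the SMILES: 23 C, 3 O.
Implicit hydrogens by atom environment:
  12 × C (aromatic): 1 H each → 12
  6 × C (aromatic): no H
  2 × C: 3 H each → 6
  2 × C: 2 H each → 4
  2 × O: no H
  1 × C: 1 H
  1 × O: 1 H
  Total hydrogens = 24.
Molecular formula: C23H24O3

C23H24O3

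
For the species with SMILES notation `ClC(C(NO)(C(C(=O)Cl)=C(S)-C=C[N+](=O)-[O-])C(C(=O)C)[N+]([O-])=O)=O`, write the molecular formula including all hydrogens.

C10H9Cl2N3O8S

Heavy atoms from the SMILES: 10 C, 2 Cl, 3 N, 8 O, 1 S.
Implicit hydrogens by atom environment:
  6 × C: no H
  5 × O: no H
  3 × C: 1 H each → 3
  2 × Cl: no H
  2 × N (charge +1): no H
  2 × O (charge -1): no H
  1 × C: 3 H
  1 × N: 1 H
  1 × O: 1 H
  1 × S: 1 H
  Total hydrogens = 9.
Molecular formula: C10H9Cl2N3O8S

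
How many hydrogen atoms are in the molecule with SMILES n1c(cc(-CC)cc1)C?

11

Hydrogens are implicit in SMILES; fill each atom to its normal valence:
  3 × C (aromatic): 1 H each → 3
  2 × C: 3 H each → 6
  2 × C (aromatic): no H
  1 × C: 2 H
  1 × N (aromatic): no H
  Total hydrogens = 11.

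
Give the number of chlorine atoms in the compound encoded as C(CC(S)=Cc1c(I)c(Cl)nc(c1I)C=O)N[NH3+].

The symbol for chlorine appears 1 time in the SMILES.

1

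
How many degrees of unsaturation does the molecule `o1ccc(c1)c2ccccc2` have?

7

Molecular formula from the SMILES: C10H8O.
DoU = (2C + 2 + N − H − X)/2 = (2·10 + 2 + 0 − 8 − 0)/2 = 14/2 = 7.
(Structurally: 2 ring(s) + 5 π bond(s) = 7.)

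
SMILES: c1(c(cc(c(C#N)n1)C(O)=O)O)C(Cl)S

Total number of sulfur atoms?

1

The symbol for sulfur appears 1 time in the SMILES.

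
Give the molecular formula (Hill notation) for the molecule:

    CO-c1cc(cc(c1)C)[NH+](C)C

Heavy atoms from the SMILES: 10 C, 1 N, 1 O.
Implicit hydrogens by atom environment:
  4 × C: 3 H each → 12
  3 × C (aromatic): 1 H each → 3
  3 × C (aromatic): no H
  1 × N (charge +1): 1 H
  1 × O: no H
  Total hydrogens = 16.
Net charge +1.
Molecular formula: C10H16NO+

C10H16NO+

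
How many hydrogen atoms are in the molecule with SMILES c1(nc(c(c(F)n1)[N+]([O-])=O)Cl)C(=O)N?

2

Hydrogens are implicit in SMILES; fill each atom to its normal valence:
  4 × C (aromatic): no H
  2 × N (aromatic): no H
  2 × O: no H
  1 × C: no H
  1 × Cl: no H
  1 × F: no H
  1 × N: 2 H
  1 × N (charge +1): no H
  1 × O (charge -1): no H
  Total hydrogens = 2.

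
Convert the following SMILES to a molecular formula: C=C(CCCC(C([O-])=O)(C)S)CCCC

Heavy atoms from the SMILES: 12 C, 2 O, 1 S.
Implicit hydrogens by atom environment:
  7 × C: 2 H each → 14
  3 × C: no H
  2 × C: 3 H each → 6
  1 × O: no H
  1 × O (charge -1): no H
  1 × S: 1 H
  Total hydrogens = 21.
Net charge -1.
Molecular formula: C12H21O2S-

C12H21O2S-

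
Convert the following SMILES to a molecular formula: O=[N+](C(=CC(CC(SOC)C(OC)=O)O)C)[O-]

Heavy atoms from the SMILES: 9 C, 1 N, 6 O, 1 S.
Implicit hydrogens by atom environment:
  4 × O: no H
  3 × C: 3 H each → 9
  3 × C: 1 H each → 3
  2 × C: no H
  1 × C: 2 H
  1 × N (charge +1): no H
  1 × O: 1 H
  1 × O (charge -1): no H
  1 × S: no H
  Total hydrogens = 15.
Molecular formula: C9H15NO6S

C9H15NO6S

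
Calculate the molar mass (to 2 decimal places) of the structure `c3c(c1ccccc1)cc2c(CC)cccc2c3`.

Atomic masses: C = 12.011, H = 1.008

232.33

Molecular formula: C18H16.
M = 18×12.011 + 16×1.008 = 232.33 g/mol.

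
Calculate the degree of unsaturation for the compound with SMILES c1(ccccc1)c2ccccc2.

Molecular formula from the SMILES: C12H10.
DoU = (2C + 2 + N − H − X)/2 = (2·12 + 2 + 0 − 10 − 0)/2 = 16/2 = 8.
(Structurally: 2 ring(s) + 6 π bond(s) = 8.)

8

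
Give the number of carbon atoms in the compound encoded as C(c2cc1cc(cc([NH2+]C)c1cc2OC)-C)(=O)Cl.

The symbol for carbon appears 14 times in the SMILES. Lowercase c denotes aromatic carbon and counts toward C.

14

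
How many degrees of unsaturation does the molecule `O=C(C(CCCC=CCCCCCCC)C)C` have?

Molecular formula from the SMILES: C16H30O.
DoU = (2C + 2 + N − H − X)/2 = (2·16 + 2 + 0 − 30 − 0)/2 = 4/2 = 2.
(Structurally: 0 ring(s) + 2 π bond(s) = 2.)

2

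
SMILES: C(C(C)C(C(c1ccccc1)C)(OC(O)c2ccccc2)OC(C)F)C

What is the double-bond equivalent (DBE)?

8

Molecular formula from the SMILES: C22H29FO3.
DoU = (2C + 2 + N − H − X)/2 = (2·22 + 2 + 0 − 29 − 1)/2 = 16/2 = 8.
(Structurally: 2 ring(s) + 6 π bond(s) = 8.)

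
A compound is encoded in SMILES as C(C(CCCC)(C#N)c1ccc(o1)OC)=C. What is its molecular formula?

Heavy atoms from the SMILES: 13 C, 1 N, 2 O.
Implicit hydrogens by atom environment:
  4 × C: 2 H each → 8
  2 × C: 3 H each → 6
  2 × C (aromatic): 1 H each → 2
  2 × C (aromatic): no H
  2 × C: no H
  1 × C: 1 H
  1 × N: no H
  1 × O (aromatic): no H
  1 × O: no H
  Total hydrogens = 17.
Molecular formula: C13H17NO2

C13H17NO2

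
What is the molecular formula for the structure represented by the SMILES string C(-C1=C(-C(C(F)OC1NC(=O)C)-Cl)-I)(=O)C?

C9H10ClFINO3

Heavy atoms from the SMILES: 9 C, 1 Cl, 1 F, 1 I, 1 N, 3 O.
Implicit hydrogens by atom environment:
  4 × C: no H
  3 × C: 1 H each → 3
  3 × O: no H
  2 × C: 3 H each → 6
  1 × Cl: no H
  1 × F: no H
  1 × I: no H
  1 × N: 1 H
  Total hydrogens = 10.
Molecular formula: C9H10ClFINO3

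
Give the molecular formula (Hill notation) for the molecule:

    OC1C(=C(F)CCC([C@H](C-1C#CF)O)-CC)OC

Heavy atoms from the SMILES: 13 C, 2 F, 3 O.
Implicit hydrogens by atom environment:
  4 × C: 1 H each → 4
  4 × C: no H
  3 × C: 2 H each → 6
  2 × C: 3 H each → 6
  2 × F: no H
  2 × O: 1 H each → 2
  1 × O: no H
  Total hydrogens = 18.
Molecular formula: C13H18F2O3

C13H18F2O3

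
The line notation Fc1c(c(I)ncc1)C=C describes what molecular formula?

Heavy atoms from the SMILES: 7 C, 1 F, 1 I, 1 N.
Implicit hydrogens by atom environment:
  3 × C (aromatic): no H
  2 × C (aromatic): 1 H each → 2
  1 × C: 2 H
  1 × C: 1 H
  1 × F: no H
  1 × I: no H
  1 × N (aromatic): no H
  Total hydrogens = 5.
Molecular formula: C7H5FIN

C7H5FIN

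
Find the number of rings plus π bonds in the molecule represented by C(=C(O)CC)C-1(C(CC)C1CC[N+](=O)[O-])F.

Molecular formula from the SMILES: C11H18FNO3.
DoU = (2C + 2 + N − H − X)/2 = (2·11 + 2 + 1 − 18 − 1)/2 = 6/2 = 3.
(Structurally: 1 ring(s) + 2 π bond(s) = 3.)

3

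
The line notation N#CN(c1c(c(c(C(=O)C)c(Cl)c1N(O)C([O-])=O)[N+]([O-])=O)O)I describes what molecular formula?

Heavy atoms from the SMILES: 10 C, 1 Cl, 1 I, 4 N, 7 O.
Implicit hydrogens by atom environment:
  6 × C (aromatic): no H
  3 × C: no H
  3 × N: no H
  3 × O: no H
  2 × O: 1 H each → 2
  2 × O (charge -1): no H
  1 × C: 3 H
  1 × Cl: no H
  1 × I: no H
  1 × N (charge +1): no H
  Total hydrogens = 5.
Net charge -1.
Molecular formula: C10H5ClIN4O7-

C10H5ClIN4O7-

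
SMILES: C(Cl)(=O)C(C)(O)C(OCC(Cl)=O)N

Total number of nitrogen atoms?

1

The symbol for nitrogen appears 1 time in the SMILES.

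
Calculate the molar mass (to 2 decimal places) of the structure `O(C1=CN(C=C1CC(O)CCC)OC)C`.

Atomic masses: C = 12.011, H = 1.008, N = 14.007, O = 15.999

Molecular formula: C11H19NO3.
M = 11×12.011 + 19×1.008 + 1×14.007 + 3×15.999 = 213.28 g/mol.

213.28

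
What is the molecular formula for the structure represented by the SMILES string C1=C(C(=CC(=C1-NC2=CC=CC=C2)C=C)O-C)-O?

C15H15NO2

Heavy atoms from the SMILES: 15 C, 1 N, 2 O.
Implicit hydrogens by atom environment:
  7 × C (aromatic): 1 H each → 7
  5 × C (aromatic): no H
  1 × C: 3 H
  1 × C: 2 H
  1 × C: 1 H
  1 × N: 1 H
  1 × O: 1 H
  1 × O: no H
  Total hydrogens = 15.
Molecular formula: C15H15NO2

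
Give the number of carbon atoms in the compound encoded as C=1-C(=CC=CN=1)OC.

The symbol for carbon appears 6 times in the SMILES.

6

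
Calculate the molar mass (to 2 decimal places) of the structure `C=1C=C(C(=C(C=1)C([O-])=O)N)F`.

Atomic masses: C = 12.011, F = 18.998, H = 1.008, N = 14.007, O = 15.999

154.12

Molecular formula: C7H5FNO2-.
M = 7×12.011 + 1×18.998 + 5×1.008 + 1×14.007 + 2×15.999 = 154.12 g/mol.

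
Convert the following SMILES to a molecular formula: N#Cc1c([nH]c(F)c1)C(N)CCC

Heavy atoms from the SMILES: 9 C, 1 F, 3 N.
Implicit hydrogens by atom environment:
  3 × C (aromatic): no H
  2 × C: 2 H each → 4
  1 × C: 3 H
  1 × C (aromatic): 1 H
  1 × C: 1 H
  1 × C: no H
  1 × F: no H
  1 × N: 2 H
  1 × N (aromatic): 1 H
  1 × N: no H
  Total hydrogens = 12.
Molecular formula: C9H12FN3

C9H12FN3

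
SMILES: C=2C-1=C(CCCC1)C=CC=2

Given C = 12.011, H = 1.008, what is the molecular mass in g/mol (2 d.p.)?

Molecular formula: C10H12.
M = 10×12.011 + 12×1.008 = 132.21 g/mol.

132.21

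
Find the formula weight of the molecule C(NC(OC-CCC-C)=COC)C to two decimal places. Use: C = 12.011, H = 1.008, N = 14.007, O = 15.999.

Molecular formula: C10H21NO2.
M = 10×12.011 + 21×1.008 + 1×14.007 + 2×15.999 = 187.28 g/mol.

187.28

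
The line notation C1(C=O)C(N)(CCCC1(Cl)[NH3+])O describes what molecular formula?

C7H14ClN2O2+

Heavy atoms from the SMILES: 7 C, 1 Cl, 2 N, 2 O.
Implicit hydrogens by atom environment:
  3 × C: 2 H each → 6
  2 × C: 1 H each → 2
  2 × C: no H
  1 × Cl: no H
  1 × N (charge +1): 3 H
  1 × N: 2 H
  1 × O: 1 H
  1 × O: no H
  Total hydrogens = 14.
Net charge +1.
Molecular formula: C7H14ClN2O2+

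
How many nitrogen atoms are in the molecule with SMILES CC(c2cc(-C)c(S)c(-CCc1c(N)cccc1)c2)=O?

1

The symbol for nitrogen appears 1 time in the SMILES.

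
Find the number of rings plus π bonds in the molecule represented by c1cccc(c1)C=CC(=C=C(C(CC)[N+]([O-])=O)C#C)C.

10

Molecular formula from the SMILES: C17H17NO2.
DoU = (2C + 2 + N − H − X)/2 = (2·17 + 2 + 1 − 17 − 0)/2 = 20/2 = 10.
(Structurally: 1 ring(s) + 9 π bond(s) = 10.)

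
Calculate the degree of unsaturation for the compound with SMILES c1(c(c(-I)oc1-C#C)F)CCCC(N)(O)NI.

Molecular formula from the SMILES: C10H11FI2N2O2.
DoU = (2C + 2 + N − H − X)/2 = (2·10 + 2 + 2 − 11 − 3)/2 = 10/2 = 5.
(Structurally: 1 ring(s) + 4 π bond(s) = 5.)

5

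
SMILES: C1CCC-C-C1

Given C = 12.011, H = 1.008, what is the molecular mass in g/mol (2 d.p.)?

84.16

Molecular formula: C6H12.
M = 6×12.011 + 12×1.008 = 84.16 g/mol.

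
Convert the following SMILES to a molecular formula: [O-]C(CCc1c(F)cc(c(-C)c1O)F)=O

C10H9F2O3-

Heavy atoms from the SMILES: 10 C, 2 F, 3 O.
Implicit hydrogens by atom environment:
  5 × C (aromatic): no H
  2 × C: 2 H each → 4
  2 × F: no H
  1 × C: 3 H
  1 × C (aromatic): 1 H
  1 × C: no H
  1 × O: 1 H
  1 × O: no H
  1 × O (charge -1): no H
  Total hydrogens = 9.
Net charge -1.
Molecular formula: C10H9F2O3-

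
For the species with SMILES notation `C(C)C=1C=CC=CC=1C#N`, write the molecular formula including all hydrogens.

C9H9N

Heavy atoms from the SMILES: 9 C, 1 N.
Implicit hydrogens by atom environment:
  4 × C (aromatic): 1 H each → 4
  2 × C (aromatic): no H
  1 × C: 3 H
  1 × C: 2 H
  1 × C: no H
  1 × N: no H
  Total hydrogens = 9.
Molecular formula: C9H9N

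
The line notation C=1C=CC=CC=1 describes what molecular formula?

Heavy atoms from the SMILES: 6 C.
Implicit hydrogens by atom environment:
  6 × C (aromatic): 1 H each → 6
  Total hydrogens = 6.
Molecular formula: C6H6

C6H6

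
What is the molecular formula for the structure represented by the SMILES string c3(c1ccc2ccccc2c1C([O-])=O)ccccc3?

C17H11O2-

Heavy atoms from the SMILES: 17 C, 2 O.
Implicit hydrogens by atom environment:
  11 × C (aromatic): 1 H each → 11
  5 × C (aromatic): no H
  1 × C: no H
  1 × O: no H
  1 × O (charge -1): no H
  Total hydrogens = 11.
Net charge -1.
Molecular formula: C17H11O2-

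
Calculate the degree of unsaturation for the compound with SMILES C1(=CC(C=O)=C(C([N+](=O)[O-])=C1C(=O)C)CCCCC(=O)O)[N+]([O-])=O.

9

Molecular formula from the SMILES: C14H14N2O8.
DoU = (2C + 2 + N − H − X)/2 = (2·14 + 2 + 2 − 14 − 0)/2 = 18/2 = 9.
(Structurally: 1 ring(s) + 8 π bond(s) = 9.)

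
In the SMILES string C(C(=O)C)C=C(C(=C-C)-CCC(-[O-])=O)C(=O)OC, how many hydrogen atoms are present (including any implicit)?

Hydrogens are implicit in SMILES; fill each atom to its normal valence:
  5 × C: no H
  4 × O: no H
  3 × C: 3 H each → 9
  3 × C: 2 H each → 6
  2 × C: 1 H each → 2
  1 × O (charge -1): no H
  Total hydrogens = 17.

17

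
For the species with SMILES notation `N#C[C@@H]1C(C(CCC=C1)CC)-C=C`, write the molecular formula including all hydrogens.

C12H17N

Heavy atoms from the SMILES: 12 C, 1 N.
Implicit hydrogens by atom environment:
  6 × C: 1 H each → 6
  4 × C: 2 H each → 8
  1 × C: 3 H
  1 × C: no H
  1 × N: no H
  Total hydrogens = 17.
Molecular formula: C12H17N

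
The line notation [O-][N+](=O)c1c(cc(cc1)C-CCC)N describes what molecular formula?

Heavy atoms from the SMILES: 10 C, 2 N, 2 O.
Implicit hydrogens by atom environment:
  3 × C: 2 H each → 6
  3 × C (aromatic): 1 H each → 3
  3 × C (aromatic): no H
  1 × C: 3 H
  1 × N: 2 H
  1 × N (charge +1): no H
  1 × O: no H
  1 × O (charge -1): no H
  Total hydrogens = 14.
Molecular formula: C10H14N2O2

C10H14N2O2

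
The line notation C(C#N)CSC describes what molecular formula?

Heavy atoms from the SMILES: 4 C, 1 N, 1 S.
Implicit hydrogens by atom environment:
  2 × C: 2 H each → 4
  1 × C: 3 H
  1 × C: no H
  1 × N: no H
  1 × S: no H
  Total hydrogens = 7.
Molecular formula: C4H7NS

C4H7NS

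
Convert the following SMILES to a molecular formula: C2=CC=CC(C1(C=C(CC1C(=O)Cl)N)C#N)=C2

C13H11ClN2O

Heavy atoms from the SMILES: 13 C, 1 Cl, 2 N, 1 O.
Implicit hydrogens by atom environment:
  5 × C (aromatic): 1 H each → 5
  4 × C: no H
  2 × C: 1 H each → 2
  1 × C: 2 H
  1 × C (aromatic): no H
  1 × Cl: no H
  1 × N: 2 H
  1 × N: no H
  1 × O: no H
  Total hydrogens = 11.
Molecular formula: C13H11ClN2O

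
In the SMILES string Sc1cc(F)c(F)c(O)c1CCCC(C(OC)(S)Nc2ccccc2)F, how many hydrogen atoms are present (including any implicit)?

Hydrogens are implicit in SMILES; fill each atom to its normal valence:
  6 × C (aromatic): 1 H each → 6
  6 × C (aromatic): no H
  3 × C: 2 H each → 6
  3 × F: no H
  2 × S: 1 H each → 2
  1 × C: 3 H
  1 × C: 1 H
  1 × C: no H
  1 × N: 1 H
  1 × O: 1 H
  1 × O: no H
  Total hydrogens = 20.

20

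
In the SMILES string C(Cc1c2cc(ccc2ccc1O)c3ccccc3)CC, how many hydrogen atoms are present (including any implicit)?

Hydrogens are implicit in SMILES; fill each atom to its normal valence:
  10 × C (aromatic): 1 H each → 10
  6 × C (aromatic): no H
  3 × C: 2 H each → 6
  1 × C: 3 H
  1 × O: 1 H
  Total hydrogens = 20.

20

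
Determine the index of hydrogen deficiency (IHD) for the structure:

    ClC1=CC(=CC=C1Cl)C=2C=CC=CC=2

Molecular formula from the SMILES: C12H8Cl2.
DoU = (2C + 2 + N − H − X)/2 = (2·12 + 2 + 0 − 8 − 2)/2 = 16/2 = 8.
(Structurally: 2 ring(s) + 6 π bond(s) = 8.)

8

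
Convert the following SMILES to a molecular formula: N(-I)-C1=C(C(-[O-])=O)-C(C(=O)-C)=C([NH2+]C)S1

Heavy atoms from the SMILES: 8 C, 1 I, 2 N, 3 O, 1 S.
Implicit hydrogens by atom environment:
  4 × C (aromatic): no H
  2 × C: 3 H each → 6
  2 × C: no H
  2 × O: no H
  1 × I: no H
  1 × N (charge +1): 2 H
  1 × N: 1 H
  1 × O (charge -1): no H
  1 × S (aromatic): no H
  Total hydrogens = 9.
Molecular formula: C8H9IN2O3S

C8H9IN2O3S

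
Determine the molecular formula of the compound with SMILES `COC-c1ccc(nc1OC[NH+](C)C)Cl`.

C10H16ClN2O2+

Heavy atoms from the SMILES: 10 C, 1 Cl, 2 N, 2 O.
Implicit hydrogens by atom environment:
  3 × C: 3 H each → 9
  3 × C (aromatic): no H
  2 × C: 2 H each → 4
  2 × C (aromatic): 1 H each → 2
  2 × O: no H
  1 × Cl: no H
  1 × N (charge +1): 1 H
  1 × N (aromatic): no H
  Total hydrogens = 16.
Net charge +1.
Molecular formula: C10H16ClN2O2+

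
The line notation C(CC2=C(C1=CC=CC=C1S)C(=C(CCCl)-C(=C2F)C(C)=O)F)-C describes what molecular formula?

Heavy atoms from the SMILES: 19 C, 1 Cl, 2 F, 1 O, 1 S.
Implicit hydrogens by atom environment:
  8 × C (aromatic): no H
  4 × C: 2 H each → 8
  4 × C (aromatic): 1 H each → 4
  2 × C: 3 H each → 6
  2 × F: no H
  1 × C: no H
  1 × Cl: no H
  1 × O: no H
  1 × S: 1 H
  Total hydrogens = 19.
Molecular formula: C19H19ClF2OS

C19H19ClF2OS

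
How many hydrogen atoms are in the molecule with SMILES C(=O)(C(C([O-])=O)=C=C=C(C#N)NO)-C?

Hydrogens are implicit in SMILES; fill each atom to its normal valence:
  7 × C: no H
  2 × O: no H
  1 × C: 3 H
  1 × N: 1 H
  1 × N: no H
  1 × O: 1 H
  1 × O (charge -1): no H
  Total hydrogens = 5.

5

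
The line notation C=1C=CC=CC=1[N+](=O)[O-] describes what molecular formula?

C6H5NO2

Heavy atoms from the SMILES: 6 C, 1 N, 2 O.
Implicit hydrogens by atom environment:
  5 × C (aromatic): 1 H each → 5
  1 × C (aromatic): no H
  1 × N (charge +1): no H
  1 × O: no H
  1 × O (charge -1): no H
  Total hydrogens = 5.
Molecular formula: C6H5NO2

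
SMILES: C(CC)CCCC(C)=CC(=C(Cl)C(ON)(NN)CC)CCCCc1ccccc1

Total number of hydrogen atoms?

Hydrogens are implicit in SMILES; fill each atom to its normal valence:
  10 × C: 2 H each → 20
  5 × C (aromatic): 1 H each → 5
  4 × C: no H
  3 × C: 3 H each → 9
  2 × N: 2 H each → 4
  1 × C: 1 H
  1 × C (aromatic): no H
  1 × Cl: no H
  1 × N: 1 H
  1 × O: no H
  Total hydrogens = 40.

40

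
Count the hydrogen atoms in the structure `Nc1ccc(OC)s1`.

7

Hydrogens are implicit in SMILES; fill each atom to its normal valence:
  2 × C (aromatic): 1 H each → 2
  2 × C (aromatic): no H
  1 × C: 3 H
  1 × N: 2 H
  1 × O: no H
  1 × S (aromatic): no H
  Total hydrogens = 7.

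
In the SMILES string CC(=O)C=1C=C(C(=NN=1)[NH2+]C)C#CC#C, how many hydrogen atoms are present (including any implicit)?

10

Hydrogens are implicit in SMILES; fill each atom to its normal valence:
  4 × C: no H
  3 × C (aromatic): no H
  2 × C: 3 H each → 6
  2 × N (aromatic): no H
  1 × C (aromatic): 1 H
  1 × C: 1 H
  1 × N (charge +1): 2 H
  1 × O: no H
  Total hydrogens = 10.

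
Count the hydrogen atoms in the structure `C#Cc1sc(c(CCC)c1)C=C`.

12

Hydrogens are implicit in SMILES; fill each atom to its normal valence:
  3 × C: 2 H each → 6
  3 × C (aromatic): no H
  2 × C: 1 H each → 2
  1 × C: 3 H
  1 × C (aromatic): 1 H
  1 × C: no H
  1 × S (aromatic): no H
  Total hydrogens = 12.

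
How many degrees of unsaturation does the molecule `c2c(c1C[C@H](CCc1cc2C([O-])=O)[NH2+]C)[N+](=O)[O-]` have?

Molecular formula from the SMILES: C12H14N2O4.
DoU = (2C + 2 + N − H − X)/2 = (2·12 + 2 + 2 − 14 − 0)/2 = 14/2 = 7.
(Structurally: 2 ring(s) + 5 π bond(s) = 7.)

7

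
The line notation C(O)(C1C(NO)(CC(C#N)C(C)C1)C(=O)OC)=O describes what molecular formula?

Heavy atoms from the SMILES: 11 C, 2 N, 5 O.
Implicit hydrogens by atom environment:
  4 × C: no H
  3 × C: 1 H each → 3
  3 × O: no H
  2 × C: 3 H each → 6
  2 × C: 2 H each → 4
  2 × O: 1 H each → 2
  1 × N: 1 H
  1 × N: no H
  Total hydrogens = 16.
Molecular formula: C11H16N2O5

C11H16N2O5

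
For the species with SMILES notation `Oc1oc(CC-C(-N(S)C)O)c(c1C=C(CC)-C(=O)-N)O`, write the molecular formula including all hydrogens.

C13H20N2O5S

Heavy atoms from the SMILES: 13 C, 2 N, 5 O, 1 S.
Implicit hydrogens by atom environment:
  4 × C (aromatic): no H
  3 × C: 2 H each → 6
  3 × O: 1 H each → 3
  2 × C: 3 H each → 6
  2 × C: 1 H each → 2
  2 × C: no H
  1 × N: 2 H
  1 × N: no H
  1 × O (aromatic): no H
  1 × O: no H
  1 × S: 1 H
  Total hydrogens = 20.
Molecular formula: C13H20N2O5S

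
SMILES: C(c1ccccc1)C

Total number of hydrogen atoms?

10

Hydrogens are implicit in SMILES; fill each atom to its normal valence:
  5 × C (aromatic): 1 H each → 5
  1 × C: 3 H
  1 × C: 2 H
  1 × C (aromatic): no H
  Total hydrogens = 10.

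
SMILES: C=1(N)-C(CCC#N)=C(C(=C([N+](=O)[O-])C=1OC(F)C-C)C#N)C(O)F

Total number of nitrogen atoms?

The symbol for nitrogen appears 4 times in the SMILES.

4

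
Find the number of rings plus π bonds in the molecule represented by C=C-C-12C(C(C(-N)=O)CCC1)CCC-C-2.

Molecular formula from the SMILES: C13H21NO.
DoU = (2C + 2 + N − H − X)/2 = (2·13 + 2 + 1 − 21 − 0)/2 = 8/2 = 4.
(Structurally: 2 ring(s) + 2 π bond(s) = 4.)

4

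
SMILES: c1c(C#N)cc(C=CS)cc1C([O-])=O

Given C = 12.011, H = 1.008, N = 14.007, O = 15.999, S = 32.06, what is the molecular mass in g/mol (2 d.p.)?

Molecular formula: C10H6NO2S-.
M = 10×12.011 + 6×1.008 + 1×14.007 + 2×15.999 + 1×32.06 = 204.22 g/mol.

204.22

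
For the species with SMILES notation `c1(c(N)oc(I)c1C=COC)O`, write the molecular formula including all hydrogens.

C7H8INO3

Heavy atoms from the SMILES: 7 C, 1 I, 1 N, 3 O.
Implicit hydrogens by atom environment:
  4 × C (aromatic): no H
  2 × C: 1 H each → 2
  1 × C: 3 H
  1 × I: no H
  1 × N: 2 H
  1 × O: 1 H
  1 × O (aromatic): no H
  1 × O: no H
  Total hydrogens = 8.
Molecular formula: C7H8INO3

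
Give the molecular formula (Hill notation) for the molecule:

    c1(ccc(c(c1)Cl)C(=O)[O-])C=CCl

Heavy atoms from the SMILES: 9 C, 2 Cl, 2 O.
Implicit hydrogens by atom environment:
  3 × C (aromatic): 1 H each → 3
  3 × C (aromatic): no H
  2 × C: 1 H each → 2
  2 × Cl: no H
  1 × C: no H
  1 × O: no H
  1 × O (charge -1): no H
  Total hydrogens = 5.
Net charge -1.
Molecular formula: C9H5Cl2O2-

C9H5Cl2O2-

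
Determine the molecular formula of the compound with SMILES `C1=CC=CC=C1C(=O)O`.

C7H6O2

Heavy atoms from the SMILES: 7 C, 2 O.
Implicit hydrogens by atom environment:
  5 × C (aromatic): 1 H each → 5
  1 × C (aromatic): no H
  1 × C: no H
  1 × O: 1 H
  1 × O: no H
  Total hydrogens = 6.
Molecular formula: C7H6O2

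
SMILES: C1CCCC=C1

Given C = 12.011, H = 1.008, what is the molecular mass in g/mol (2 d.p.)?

82.15

Molecular formula: C6H10.
M = 6×12.011 + 10×1.008 = 82.15 g/mol.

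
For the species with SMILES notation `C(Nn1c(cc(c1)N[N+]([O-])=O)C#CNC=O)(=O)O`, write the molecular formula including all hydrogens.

C8H7N5O5

Heavy atoms from the SMILES: 8 C, 5 N, 5 O.
Implicit hydrogens by atom environment:
  3 × C: no H
  3 × N: 1 H each → 3
  3 × O: no H
  2 × C (aromatic): 1 H each → 2
  2 × C (aromatic): no H
  1 × C: 1 H
  1 × N (aromatic): no H
  1 × N (charge +1): no H
  1 × O: 1 H
  1 × O (charge -1): no H
  Total hydrogens = 7.
Molecular formula: C8H7N5O5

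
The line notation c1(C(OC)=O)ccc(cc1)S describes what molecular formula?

C8H8O2S

Heavy atoms from the SMILES: 8 C, 2 O, 1 S.
Implicit hydrogens by atom environment:
  4 × C (aromatic): 1 H each → 4
  2 × C (aromatic): no H
  2 × O: no H
  1 × C: 3 H
  1 × C: no H
  1 × S: 1 H
  Total hydrogens = 8.
Molecular formula: C8H8O2S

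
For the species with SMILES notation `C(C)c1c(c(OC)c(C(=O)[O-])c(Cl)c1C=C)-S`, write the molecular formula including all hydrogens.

Heavy atoms from the SMILES: 12 C, 1 Cl, 3 O, 1 S.
Implicit hydrogens by atom environment:
  6 × C (aromatic): no H
  2 × C: 3 H each → 6
  2 × C: 2 H each → 4
  2 × O: no H
  1 × C: 1 H
  1 × C: no H
  1 × Cl: no H
  1 × O (charge -1): no H
  1 × S: 1 H
  Total hydrogens = 12.
Net charge -1.
Molecular formula: C12H12ClO3S-

C12H12ClO3S-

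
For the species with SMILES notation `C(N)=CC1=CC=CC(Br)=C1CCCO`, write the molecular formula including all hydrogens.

Heavy atoms from the SMILES: 1 Br, 11 C, 1 N, 1 O.
Implicit hydrogens by atom environment:
  3 × C: 2 H each → 6
  3 × C (aromatic): 1 H each → 3
  3 × C (aromatic): no H
  2 × C: 1 H each → 2
  1 × Br: no H
  1 × N: 2 H
  1 × O: 1 H
  Total hydrogens = 14.
Molecular formula: C11H14BrNO

C11H14BrNO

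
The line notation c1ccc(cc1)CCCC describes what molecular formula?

Heavy atoms from the SMILES: 10 C.
Implicit hydrogens by atom environment:
  5 × C (aromatic): 1 H each → 5
  3 × C: 2 H each → 6
  1 × C: 3 H
  1 × C (aromatic): no H
  Total hydrogens = 14.
Molecular formula: C10H14

C10H14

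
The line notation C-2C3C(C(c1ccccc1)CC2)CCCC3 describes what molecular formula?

Heavy atoms from the SMILES: 16 C.
Implicit hydrogens by atom environment:
  7 × C: 2 H each → 14
  5 × C (aromatic): 1 H each → 5
  3 × C: 1 H each → 3
  1 × C (aromatic): no H
  Total hydrogens = 22.
Molecular formula: C16H22

C16H22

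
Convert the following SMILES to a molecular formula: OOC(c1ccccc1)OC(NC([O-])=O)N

C9H11N2O5-

Heavy atoms from the SMILES: 9 C, 2 N, 5 O.
Implicit hydrogens by atom environment:
  5 × C (aromatic): 1 H each → 5
  3 × O: no H
  2 × C: 1 H each → 2
  1 × C: no H
  1 × C (aromatic): no H
  1 × N: 2 H
  1 × N: 1 H
  1 × O: 1 H
  1 × O (charge -1): no H
  Total hydrogens = 11.
Net charge -1.
Molecular formula: C9H11N2O5-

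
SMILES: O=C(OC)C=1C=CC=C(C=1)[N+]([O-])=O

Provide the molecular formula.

C8H7NO4

Heavy atoms from the SMILES: 8 C, 1 N, 4 O.
Implicit hydrogens by atom environment:
  4 × C (aromatic): 1 H each → 4
  3 × O: no H
  2 × C (aromatic): no H
  1 × C: 3 H
  1 × C: no H
  1 × N (charge +1): no H
  1 × O (charge -1): no H
  Total hydrogens = 7.
Molecular formula: C8H7NO4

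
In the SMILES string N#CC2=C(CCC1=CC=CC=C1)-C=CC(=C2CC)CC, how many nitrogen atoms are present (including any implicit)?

1

The symbol for nitrogen appears 1 time in the SMILES.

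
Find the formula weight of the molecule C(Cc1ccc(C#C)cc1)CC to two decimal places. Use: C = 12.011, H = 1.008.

158.24

Molecular formula: C12H14.
M = 12×12.011 + 14×1.008 = 158.24 g/mol.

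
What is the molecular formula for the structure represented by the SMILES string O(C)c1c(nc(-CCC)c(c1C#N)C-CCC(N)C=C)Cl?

C16H22ClN3O

Heavy atoms from the SMILES: 16 C, 1 Cl, 3 N, 1 O.
Implicit hydrogens by atom environment:
  6 × C: 2 H each → 12
  5 × C (aromatic): no H
  2 × C: 3 H each → 6
  2 × C: 1 H each → 2
  1 × C: no H
  1 × Cl: no H
  1 × N: 2 H
  1 × N (aromatic): no H
  1 × N: no H
  1 × O: no H
  Total hydrogens = 22.
Molecular formula: C16H22ClN3O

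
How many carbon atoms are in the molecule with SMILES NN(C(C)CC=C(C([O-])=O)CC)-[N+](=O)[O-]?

8

The symbol for carbon appears 8 times in the SMILES.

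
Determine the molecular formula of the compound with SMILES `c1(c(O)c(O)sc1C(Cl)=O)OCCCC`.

Heavy atoms from the SMILES: 9 C, 1 Cl, 4 O, 1 S.
Implicit hydrogens by atom environment:
  4 × C (aromatic): no H
  3 × C: 2 H each → 6
  2 × O: 1 H each → 2
  2 × O: no H
  1 × C: 3 H
  1 × C: no H
  1 × Cl: no H
  1 × S (aromatic): no H
  Total hydrogens = 11.
Molecular formula: C9H11ClO4S

C9H11ClO4S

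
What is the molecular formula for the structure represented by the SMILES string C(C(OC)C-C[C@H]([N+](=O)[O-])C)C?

Heavy atoms from the SMILES: 8 C, 1 N, 3 O.
Implicit hydrogens by atom environment:
  3 × C: 3 H each → 9
  3 × C: 2 H each → 6
  2 × C: 1 H each → 2
  2 × O: no H
  1 × N (charge +1): no H
  1 × O (charge -1): no H
  Total hydrogens = 17.
Molecular formula: C8H17NO3

C8H17NO3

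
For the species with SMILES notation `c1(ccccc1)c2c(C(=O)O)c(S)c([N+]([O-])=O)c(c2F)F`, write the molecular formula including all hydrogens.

C13H7F2NO4S

Heavy atoms from the SMILES: 13 C, 2 F, 1 N, 4 O, 1 S.
Implicit hydrogens by atom environment:
  7 × C (aromatic): no H
  5 × C (aromatic): 1 H each → 5
  2 × F: no H
  2 × O: no H
  1 × C: no H
  1 × N (charge +1): no H
  1 × O: 1 H
  1 × O (charge -1): no H
  1 × S: 1 H
  Total hydrogens = 7.
Molecular formula: C13H7F2NO4S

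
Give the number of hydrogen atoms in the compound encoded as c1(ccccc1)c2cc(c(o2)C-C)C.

14

Hydrogens are implicit in SMILES; fill each atom to its normal valence:
  6 × C (aromatic): 1 H each → 6
  4 × C (aromatic): no H
  2 × C: 3 H each → 6
  1 × C: 2 H
  1 × O (aromatic): no H
  Total hydrogens = 14.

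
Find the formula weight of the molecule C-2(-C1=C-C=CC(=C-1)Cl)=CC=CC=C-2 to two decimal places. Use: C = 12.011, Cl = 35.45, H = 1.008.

Molecular formula: C12H9Cl.
M = 12×12.011 + 1×35.45 + 9×1.008 = 188.65 g/mol.

188.65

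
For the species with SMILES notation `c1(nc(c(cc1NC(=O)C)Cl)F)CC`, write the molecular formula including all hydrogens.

Heavy atoms from the SMILES: 9 C, 1 Cl, 1 F, 2 N, 1 O.
Implicit hydrogens by atom environment:
  4 × C (aromatic): no H
  2 × C: 3 H each → 6
  1 × C: 2 H
  1 × C (aromatic): 1 H
  1 × C: no H
  1 × Cl: no H
  1 × F: no H
  1 × N: 1 H
  1 × N (aromatic): no H
  1 × O: no H
  Total hydrogens = 10.
Molecular formula: C9H10ClFN2O

C9H10ClFN2O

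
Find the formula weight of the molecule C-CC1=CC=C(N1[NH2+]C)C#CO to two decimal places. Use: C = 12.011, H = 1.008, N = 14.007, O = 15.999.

Molecular formula: C9H13N2O+.
M = 9×12.011 + 13×1.008 + 2×14.007 + 1×15.999 = 165.22 g/mol.

165.22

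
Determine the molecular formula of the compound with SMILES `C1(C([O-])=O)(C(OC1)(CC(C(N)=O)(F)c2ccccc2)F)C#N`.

Heavy atoms from the SMILES: 14 C, 2 F, 2 N, 4 O.
Implicit hydrogens by atom environment:
  6 × C: no H
  5 × C (aromatic): 1 H each → 5
  3 × O: no H
  2 × C: 2 H each → 4
  2 × F: no H
  1 × C (aromatic): no H
  1 × N: 2 H
  1 × N: no H
  1 × O (charge -1): no H
  Total hydrogens = 11.
Net charge -1.
Molecular formula: C14H11F2N2O4-

C14H11F2N2O4-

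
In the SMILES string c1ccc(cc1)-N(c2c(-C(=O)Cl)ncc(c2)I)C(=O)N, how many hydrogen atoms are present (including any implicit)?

9

Hydrogens are implicit in SMILES; fill each atom to its normal valence:
  7 × C (aromatic): 1 H each → 7
  4 × C (aromatic): no H
  2 × C: no H
  2 × O: no H
  1 × Cl: no H
  1 × I: no H
  1 × N: 2 H
  1 × N (aromatic): no H
  1 × N: no H
  Total hydrogens = 9.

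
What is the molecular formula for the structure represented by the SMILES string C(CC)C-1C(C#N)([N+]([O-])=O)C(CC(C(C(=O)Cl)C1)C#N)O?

C13H16ClN3O4

Heavy atoms from the SMILES: 13 C, 1 Cl, 3 N, 4 O.
Implicit hydrogens by atom environment:
  4 × C: 2 H each → 8
  4 × C: 1 H each → 4
  4 × C: no H
  2 × N: no H
  2 × O: no H
  1 × C: 3 H
  1 × Cl: no H
  1 × N (charge +1): no H
  1 × O: 1 H
  1 × O (charge -1): no H
  Total hydrogens = 16.
Molecular formula: C13H16ClN3O4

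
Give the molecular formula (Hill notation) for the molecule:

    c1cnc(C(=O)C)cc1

C7H7NO

Heavy atoms from the SMILES: 7 C, 1 N, 1 O.
Implicit hydrogens by atom environment:
  4 × C (aromatic): 1 H each → 4
  1 × C: 3 H
  1 × C (aromatic): no H
  1 × C: no H
  1 × N (aromatic): no H
  1 × O: no H
  Total hydrogens = 7.
Molecular formula: C7H7NO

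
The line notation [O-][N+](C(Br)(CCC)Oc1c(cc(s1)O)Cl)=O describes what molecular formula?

Heavy atoms from the SMILES: 1 Br, 8 C, 1 Cl, 1 N, 4 O, 1 S.
Implicit hydrogens by atom environment:
  3 × C (aromatic): no H
  2 × C: 2 H each → 4
  2 × O: no H
  1 × Br: no H
  1 × C: 3 H
  1 × C (aromatic): 1 H
  1 × C: no H
  1 × Cl: no H
  1 × N (charge +1): no H
  1 × O: 1 H
  1 × O (charge -1): no H
  1 × S (aromatic): no H
  Total hydrogens = 9.
Molecular formula: C8H9BrClNO4S

C8H9BrClNO4S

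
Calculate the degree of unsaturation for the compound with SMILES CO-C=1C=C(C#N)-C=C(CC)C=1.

Molecular formula from the SMILES: C10H11NO.
DoU = (2C + 2 + N − H − X)/2 = (2·10 + 2 + 1 − 11 − 0)/2 = 12/2 = 6.
(Structurally: 1 ring(s) + 5 π bond(s) = 6.)

6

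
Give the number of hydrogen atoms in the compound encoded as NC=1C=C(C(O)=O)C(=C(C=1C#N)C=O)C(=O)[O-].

5

Hydrogens are implicit in SMILES; fill each atom to its normal valence:
  5 × C (aromatic): no H
  3 × C: no H
  3 × O: no H
  1 × C (aromatic): 1 H
  1 × C: 1 H
  1 × N: 2 H
  1 × N: no H
  1 × O: 1 H
  1 × O (charge -1): no H
  Total hydrogens = 5.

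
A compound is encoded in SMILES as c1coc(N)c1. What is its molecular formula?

Heavy atoms from the SMILES: 4 C, 1 N, 1 O.
Implicit hydrogens by atom environment:
  3 × C (aromatic): 1 H each → 3
  1 × C (aromatic): no H
  1 × N: 2 H
  1 × O (aromatic): no H
  Total hydrogens = 5.
Molecular formula: C4H5NO

C4H5NO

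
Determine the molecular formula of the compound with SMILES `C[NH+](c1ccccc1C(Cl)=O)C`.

C9H11ClNO+

Heavy atoms from the SMILES: 9 C, 1 Cl, 1 N, 1 O.
Implicit hydrogens by atom environment:
  4 × C (aromatic): 1 H each → 4
  2 × C: 3 H each → 6
  2 × C (aromatic): no H
  1 × C: no H
  1 × Cl: no H
  1 × N (charge +1): 1 H
  1 × O: no H
  Total hydrogens = 11.
Net charge +1.
Molecular formula: C9H11ClNO+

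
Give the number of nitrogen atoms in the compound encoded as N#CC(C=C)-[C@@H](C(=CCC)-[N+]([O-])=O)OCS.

2

The symbol for nitrogen appears 2 times in the SMILES.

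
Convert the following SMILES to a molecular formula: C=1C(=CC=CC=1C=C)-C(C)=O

C10H10O

Heavy atoms from the SMILES: 10 C, 1 O.
Implicit hydrogens by atom environment:
  4 × C (aromatic): 1 H each → 4
  2 × C (aromatic): no H
  1 × C: 3 H
  1 × C: 2 H
  1 × C: 1 H
  1 × C: no H
  1 × O: no H
  Total hydrogens = 10.
Molecular formula: C10H10O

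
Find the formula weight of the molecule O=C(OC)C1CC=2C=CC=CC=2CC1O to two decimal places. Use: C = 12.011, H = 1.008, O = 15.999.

206.24

Molecular formula: C12H14O3.
M = 12×12.011 + 14×1.008 + 3×15.999 = 206.24 g/mol.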